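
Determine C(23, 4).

C(23,4) = (23·22·21·20) / 4! = 212520 / 24 = 8855.

8855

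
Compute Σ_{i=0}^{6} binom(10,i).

1 + 10 + 45 + 120 + 210 + 252 + 210 = 848.

848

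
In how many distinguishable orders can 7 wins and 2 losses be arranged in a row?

36

Choose positions for the wins: C(9,7) = 36.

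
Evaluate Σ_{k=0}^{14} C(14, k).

Setting x = 1 in (1+x)^14 gives Σ C(14,k) = 2^14 = 16384.

16384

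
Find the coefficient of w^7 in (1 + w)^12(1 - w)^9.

Coefficient of w^7 = Σ_{j} C(12,j)·1^j·C(9,7-j)·(-1)^(7-j) for j from 0 to 7.
= (-36) + 1008 + (-8316) + 27720 + (-41580) + 28512 + (-8316) + 792 = -216.

-216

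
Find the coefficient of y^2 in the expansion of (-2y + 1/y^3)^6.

General term: C(6,j)·(-2y)^j·(1/y^3)^(6-j), with y-exponent 1j − 3(6−j) = 4j − 18.
Set 4j − 18 = 2: j = 5.
C(6,5) = 6; (-2)^5 = -32; 1^1 = 1.
Coefficient = 6 · (-32) · 1 = -192.

-192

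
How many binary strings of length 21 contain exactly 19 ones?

Choose the 19 positions: C(21,19) = 210.

210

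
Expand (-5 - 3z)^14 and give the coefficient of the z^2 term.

The general term is C(14,j)·(-5)^j·(-3z)^(14-j); the z^2 term has j = 12.
C(14,12) = 91.
Coefficient = C(14,12) · (-5)^12 · (-3)^2 = 91 · 244140625 · 9 = 199951171875.

199951171875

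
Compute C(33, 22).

C(33,22) = C(33,11) by symmetry.
C(33,11) = (33·32·31·30·29·28·27·26·25·24·23) / 11! = 7725366544896000 / 39916800 = 193536720.

193536720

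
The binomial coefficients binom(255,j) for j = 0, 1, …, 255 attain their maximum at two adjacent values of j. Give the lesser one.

127

For odd n = 255, C(255,j) peaks at j = (n−1)/2 and (n+1)/2; the lesser is 127.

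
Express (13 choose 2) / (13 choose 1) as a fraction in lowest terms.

C(n,k+1)/C(n,k) = (n−k)/(k+1) = (13−1)/(1+1) = 12/2 = 6.

6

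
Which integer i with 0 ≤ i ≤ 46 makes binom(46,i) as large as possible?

C(46,i) is maximized at i = 46/2 = 23.

23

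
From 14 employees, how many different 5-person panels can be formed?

2002

This is C(14,5) = 2002.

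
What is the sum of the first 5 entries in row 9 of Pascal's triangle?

1 + 9 + 36 + 84 + 126 = 256.

256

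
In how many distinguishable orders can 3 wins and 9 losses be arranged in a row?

220

Choose positions for the wins: C(12,3) = 220.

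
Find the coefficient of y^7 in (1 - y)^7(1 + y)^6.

20

Coefficient of y^7 = Σ_{j} C(7,j)·(-1)^j·C(6,7-j)·1^(7-j) for j from 1 to 7.
= (-7) + 126 + (-525) + 700 + (-315) + 42 + (-1) = 20.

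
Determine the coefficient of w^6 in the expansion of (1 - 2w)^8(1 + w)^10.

210

Coefficient of w^6 = Σ_{j} C(8,j)·(-2)^j·C(10,6-j)·1^(6-j) for j from 0 to 6.
= 210 + (-4032) + 23520 + (-53760) + 50400 + (-17920) + 1792 = 210.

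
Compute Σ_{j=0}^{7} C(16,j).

1 + 16 + 120 + 560 + 1820 + 4368 + 8008 + 11440 = 26333.

26333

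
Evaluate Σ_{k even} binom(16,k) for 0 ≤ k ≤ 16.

32768

Half of (1+1)^16 + (1−1)^16 gives the even-index sum: 2^15 = 32768.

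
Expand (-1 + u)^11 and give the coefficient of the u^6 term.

The general term is C(11,j)·(-1)^j·(u)^(11-j); the u^6 term has j = 5.
C(11,5) = 462.
Coefficient = C(11,5) · (-1)^5 = 462 · (-1) = -462.

-462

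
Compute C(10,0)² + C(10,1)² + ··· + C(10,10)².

By Vandermonde's identity, Σ C(10,r)² = C(20,10) = 184756.

184756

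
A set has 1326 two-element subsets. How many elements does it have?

52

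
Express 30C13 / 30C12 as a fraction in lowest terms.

18/13

C(n,k+1)/C(n,k) = (n−k)/(k+1) = (30−12)/(12+1) = 18/13.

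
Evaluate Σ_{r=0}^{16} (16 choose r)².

Σ C(16,r)² is the coefficient of x^16 in (1+x)^16(1+x)^16 = (1+x)^32, i.e. C(32,16) = 601080390.

601080390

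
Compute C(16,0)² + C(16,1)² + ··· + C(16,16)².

601080390

Σ C(16,r)² is the coefficient of x^16 in (1+x)^16(1+x)^16 = (1+x)^32, i.e. C(32,16) = 601080390.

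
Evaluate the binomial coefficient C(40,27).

12033222880

C(40,27) = C(40,13) by symmetry.
C(40,13) = (40·39·38·37·36·35·34·33·32·31·30·29·28) / 13! = 74931129164795904000 / 6227020800 = 12033222880.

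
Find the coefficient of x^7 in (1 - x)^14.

The general term is C(14,j)·(1)^j·(-x)^(14-j); the x^7 term has j = 7.
C(14,7) = 3432.
Coefficient = C(14,7) · (-1)^7 = 3432 · (-1) = -3432.

-3432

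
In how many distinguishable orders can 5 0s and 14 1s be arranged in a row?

Choose positions for the 0s: C(19,5) = 11628.

11628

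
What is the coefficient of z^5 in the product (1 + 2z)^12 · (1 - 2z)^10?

Coefficient of z^5 = Σ_{j} C(12,j)·2^j·C(10,5-j)·(-2)^(5-j) for j from 0 to 5.
= (-8064) + 80640 + (-253440) + 316800 + (-158400) + 25344 = 2880.

2880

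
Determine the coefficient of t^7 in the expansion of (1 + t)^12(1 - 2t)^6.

-1080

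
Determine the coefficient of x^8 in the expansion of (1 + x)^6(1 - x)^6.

Coefficient of x^8 = Σ_{j} C(6,j)·1^j·C(6,8-j)·(-1)^(8-j) for j from 2 to 6.
= 15 + (-120) + 225 + (-120) + 15 = 15.

15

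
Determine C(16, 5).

4368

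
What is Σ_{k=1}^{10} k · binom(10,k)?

5120

Since k·C(10,k) = 10·C(9,k−1), the sum is 10·2^9 = 10·512 = 5120.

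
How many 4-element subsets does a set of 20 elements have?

4845

C(20,4) = (20·19·18·17) / 4! = 116280 / 24 = 4845.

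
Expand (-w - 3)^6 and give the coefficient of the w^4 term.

135

The general term is C(6,j)·(-w)^j·(-3)^(6-j); the w^4 term has j = 4.
C(6,4) = 15.
Coefficient = C(6,4) · (-3)^2 = 15 · 9 = 135.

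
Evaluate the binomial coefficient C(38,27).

1203322288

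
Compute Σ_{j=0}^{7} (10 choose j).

968

1 + 10 + 45 + 120 + 210 + 252 + 210 + 120 = 968.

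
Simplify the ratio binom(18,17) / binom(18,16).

2/17

C(n,k+1)/C(n,k) = (n−k)/(k+1) = (18−16)/(16+1) = 2/17.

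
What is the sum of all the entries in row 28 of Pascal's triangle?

Setting x = 1 in (1+x)^28 gives Σ C(28,r) = 2^28 = 268435456.

268435456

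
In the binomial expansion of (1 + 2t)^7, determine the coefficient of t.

14

The general term is C(7,j)·(1)^j·(2t)^(7-j); the t^1 term has j = 6.
C(7,6) = 7.
Coefficient = C(7,6) · 2^1 = 7 · 2 = 14.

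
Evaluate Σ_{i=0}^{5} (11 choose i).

1 + 11 + 55 + 165 + 330 + 462 = 1024.

1024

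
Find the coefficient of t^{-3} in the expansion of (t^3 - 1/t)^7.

7

General term: C(7,j)·(t^3)^j·(-1/t)^(7-j), with t-exponent 3j − 1(7−j) = 4j − 7.
Set 4j − 7 = -3: j = 1.
C(7,1) = 7; 1^1 = 1; (-1)^6 = 1.
Coefficient = 7 · 1 · 1 = 7.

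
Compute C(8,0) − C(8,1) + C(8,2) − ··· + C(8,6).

The partial alternating sum Σ_{k=0}^{6} (−1)^k C(8,k) = (−1)^6 C(7,6) = 7.

7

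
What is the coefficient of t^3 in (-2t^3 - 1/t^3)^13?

General term: C(13,j)·(-2t^3)^j·(-1/t^3)^(13-j), with t-exponent 3j − 3(13−j) = 6j − 39.
Set 6j − 39 = 3: j = 7.
C(13,7) = 1716; (-2)^7 = -128; (-1)^6 = 1.
Coefficient = 1716 · (-128) · 1 = -219648.

-219648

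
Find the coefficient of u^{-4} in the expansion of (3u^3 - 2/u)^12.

General term: C(12,j)·(3u^3)^j·(-2/u)^(12-j), with u-exponent 3j − 1(12−j) = 4j − 12.
Set 4j − 12 = -4: j = 2.
C(12,2) = 66; 3^2 = 9; (-2)^10 = 1024.
Coefficient = 66 · 9 · 1024 = 608256.

608256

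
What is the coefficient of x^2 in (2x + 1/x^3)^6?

192

General term: C(6,j)·(2x)^j·(1/x^3)^(6-j), with x-exponent 1j − 3(6−j) = 4j − 18.
Set 4j − 18 = 2: j = 5.
C(6,5) = 6; 2^5 = 32; 1^1 = 1.
Coefficient = 6 · 32 · 1 = 192.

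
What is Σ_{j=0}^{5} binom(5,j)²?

By Vandermonde's identity, Σ C(5,j)² = C(10,5) = 252.

252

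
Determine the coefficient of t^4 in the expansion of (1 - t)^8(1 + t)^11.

Coefficient of t^4 = Σ_{j} C(8,j)·(-1)^j·C(11,4-j)·1^(4-j) for j from 0 to 4.
= 330 + (-1320) + 1540 + (-616) + 70 = 4.

4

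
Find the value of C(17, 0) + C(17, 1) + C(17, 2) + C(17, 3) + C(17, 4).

1 + 17 + 136 + 680 + 2380 = 3214.

3214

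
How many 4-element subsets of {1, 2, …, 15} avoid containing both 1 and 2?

1287

All 4-subsets: C(15,4) = 1365. Those containing both fixed elements: C(13,2) = 78.
1365 − 78 = 1287.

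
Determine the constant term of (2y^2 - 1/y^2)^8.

1120

General term: C(8,j)·(2y^2)^j·(-1/y^2)^(8-j), with y-exponent 2j − 2(8−j) = 4j − 16.
Set 4j − 16 = 0: j = 4.
C(8,4) = 70; 2^4 = 16; (-1)^4 = 1.
Coefficient = 70 · 16 · 1 = 1120.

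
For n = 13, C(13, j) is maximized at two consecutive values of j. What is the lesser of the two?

6

For odd n = 13, C(13,j) peaks at j = (n−1)/2 and (n+1)/2; the lesser is 6.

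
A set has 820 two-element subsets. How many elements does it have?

n(n−1)/2 = 820 ⇒ n(n−1) = 1640. Since 41·40 = 1640, n = 41.

41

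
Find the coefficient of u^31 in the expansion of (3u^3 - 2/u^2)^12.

General term: C(12,j)·(3u^3)^j·(-2/u^2)^(12-j), with u-exponent 3j − 2(12−j) = 5j − 24.
Set 5j − 24 = 31: j = 11.
C(12,11) = 12; 3^11 = 177147; (-2)^1 = -2.
Coefficient = 12 · 177147 · (-2) = -4251528.

-4251528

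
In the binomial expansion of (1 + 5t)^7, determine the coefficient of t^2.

525

The general term is C(7,j)·(1)^j·(5t)^(7-j); the t^2 term has j = 5.
C(7,5) = 21.
Coefficient = C(7,5) · 5^2 = 21 · 25 = 525.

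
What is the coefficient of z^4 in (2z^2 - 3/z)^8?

General term: C(8,j)·(2z^2)^j·(-3/z)^(8-j), with z-exponent 2j − 1(8−j) = 3j − 8.
Set 3j − 8 = 4: j = 4.
C(8,4) = 70; 2^4 = 16; (-3)^4 = 81.
Coefficient = 70 · 16 · 81 = 90720.

90720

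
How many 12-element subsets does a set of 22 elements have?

C(22,12) = C(22,10) by symmetry.
C(22,10) = (22·21·20·19·18·17·16·15·14·13) / 10! = 2346549004800 / 3628800 = 646646.

646646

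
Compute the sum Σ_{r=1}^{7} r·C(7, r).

Since r·C(7,r) = 7·C(6,r−1), the sum is 7·2^6 = 7·64 = 448.

448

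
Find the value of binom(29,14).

77558760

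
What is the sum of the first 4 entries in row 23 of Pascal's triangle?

1 + 23 + 253 + 1771 = 2048.

2048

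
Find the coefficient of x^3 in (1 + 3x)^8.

The general term is C(8,j)·(1)^j·(3x)^(8-j); the x^3 term has j = 5.
C(8,5) = 56.
Coefficient = C(8,5) · 3^3 = 56 · 27 = 1512.

1512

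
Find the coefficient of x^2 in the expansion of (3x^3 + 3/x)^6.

10935

General term: C(6,j)·(3x^3)^j·(3/x)^(6-j), with x-exponent 3j − 1(6−j) = 4j − 6.
Set 4j − 6 = 2: j = 2.
C(6,2) = 15; 3^2 = 9; 3^4 = 81.
Coefficient = 15 · 9 · 81 = 10935.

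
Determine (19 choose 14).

11628

C(19,14) = C(19,5) by symmetry.
C(19,5) = (19·18·17·16·15) / 5! = 1395360 / 120 = 11628.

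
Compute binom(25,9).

2042975

C(25,9) = (25·24·23·22·21·20·19·18·17) / 9! = 741354768000 / 362880 = 2042975.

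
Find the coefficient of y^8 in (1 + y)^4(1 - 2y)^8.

864

Coefficient of y^8 = Σ_{j} C(4,j)·1^j·C(8,8-j)·(-2)^(8-j) for j from 0 to 4.
= 256 + (-4096) + 10752 + (-7168) + 1120 = 864.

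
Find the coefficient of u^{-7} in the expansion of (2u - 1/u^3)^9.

4032

General term: C(9,j)·(2u)^j·(-1/u^3)^(9-j), with u-exponent 1j − 3(9−j) = 4j − 27.
Set 4j − 27 = -7: j = 5.
C(9,5) = 126; 2^5 = 32; (-1)^4 = 1.
Coefficient = 126 · 32 · 1 = 4032.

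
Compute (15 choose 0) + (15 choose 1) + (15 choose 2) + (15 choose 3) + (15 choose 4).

1941

1 + 15 + 105 + 455 + 1365 = 1941.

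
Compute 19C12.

C(19,12) = C(19,7) by symmetry.
C(19,7) = (19·18·17·16·15·14·13) / 7! = 253955520 / 5040 = 50388.

50388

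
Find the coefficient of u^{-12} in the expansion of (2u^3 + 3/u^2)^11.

4330260

General term: C(11,j)·(2u^3)^j·(3/u^2)^(11-j), with u-exponent 3j − 2(11−j) = 5j − 22.
Set 5j − 22 = -12: j = 2.
C(11,2) = 55; 2^2 = 4; 3^9 = 19683.
Coefficient = 55 · 4 · 19683 = 4330260.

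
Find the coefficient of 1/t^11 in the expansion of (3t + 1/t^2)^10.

General term: C(10,j)·(3t)^j·(1/t^2)^(10-j), with t-exponent 1j − 2(10−j) = 3j − 20.
Set 3j − 20 = -11: j = 3.
C(10,3) = 120; 3^3 = 27; 1^7 = 1.
Coefficient = 120 · 27 · 1 = 3240.

3240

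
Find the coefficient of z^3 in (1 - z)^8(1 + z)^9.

Coefficient of z^3 = Σ_{j} C(8,j)·(-1)^j·C(9,3-j)·1^(3-j) for j from 0 to 3.
= 84 + (-288) + 252 + (-56) = -8.

-8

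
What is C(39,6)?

C(39,6) = (39·38·37·36·35·34) / 6! = 2349088560 / 720 = 3262623.

3262623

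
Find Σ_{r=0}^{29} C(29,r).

536870912

Setting x = 1 in (1+x)^29 gives Σ C(29,r) = 2^29 = 536870912.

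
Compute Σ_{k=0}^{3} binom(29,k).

4090

1 + 29 + 406 + 3654 = 4090.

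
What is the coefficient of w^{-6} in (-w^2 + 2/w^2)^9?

-5376

General term: C(9,j)·(-w^2)^j·(2/w^2)^(9-j), with w-exponent 2j − 2(9−j) = 4j − 18.
Set 4j − 18 = -6: j = 3.
C(9,3) = 84; (-1)^3 = -1; 2^6 = 64.
Coefficient = 84 · (-1) · 64 = -5376.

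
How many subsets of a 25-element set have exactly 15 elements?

3268760

Choose the 15 positions: C(25,15) = 3268760.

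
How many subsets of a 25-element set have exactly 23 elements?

300

Choose the 23 positions: C(25,23) = 300.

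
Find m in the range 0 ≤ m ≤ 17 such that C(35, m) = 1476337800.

13

C(35,m) increases on 0 ≤ m ≤ 17. C(35,12) = 834451800 and C(35,13) = 1476337800, so m = 13.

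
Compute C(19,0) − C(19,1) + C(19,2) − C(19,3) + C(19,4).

3060

The partial alternating sum Σ_{k=0}^{4} (−1)^k C(19,k) = (−1)^4 C(18,4) = 3060.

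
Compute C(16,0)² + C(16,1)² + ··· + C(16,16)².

By Vandermonde's identity, Σ C(16,k)² = C(32,16) = 601080390.

601080390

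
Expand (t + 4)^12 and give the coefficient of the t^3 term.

57671680

The general term is C(12,j)·(t)^j·(4)^(12-j); the t^3 term has j = 3.
C(12,3) = 220.
Coefficient = C(12,3) · 4^9 = 220 · 262144 = 57671680.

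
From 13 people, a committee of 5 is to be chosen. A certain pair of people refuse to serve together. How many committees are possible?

1122

All 5-subsets: C(13,5) = 1287. Those containing both fixed elements: C(11,3) = 165.
1287 − 165 = 1122.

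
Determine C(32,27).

C(32,27) = C(32,5) by symmetry.
C(32,5) = (32·31·30·29·28) / 5! = 24165120 / 120 = 201376.

201376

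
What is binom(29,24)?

118755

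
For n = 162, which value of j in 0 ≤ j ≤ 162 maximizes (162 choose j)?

81

C(162,j) is maximized at j = 162/2 = 81.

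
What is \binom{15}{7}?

C(15,7) = (15·14·13·12·11·10·9) / 7! = 32432400 / 5040 = 6435.

6435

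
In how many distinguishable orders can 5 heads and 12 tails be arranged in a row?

6188

Choose positions for the heads: C(17,5) = 6188.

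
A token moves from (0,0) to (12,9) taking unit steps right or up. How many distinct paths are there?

293930

Each path is a sequence of 21 steps with 12 rights: C(21,12) = 293930.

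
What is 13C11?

C(13,11) = C(13,2) by symmetry.
C(13,2) = (13·12) / 2! = 156 / 2 = 78.

78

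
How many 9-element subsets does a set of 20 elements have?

C(20,9) = (20·19·18·17·16·15·14·13·12) / 9! = 60949324800 / 362880 = 167960.

167960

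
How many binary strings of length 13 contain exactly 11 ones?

Choose the 11 positions: C(13,11) = 78.

78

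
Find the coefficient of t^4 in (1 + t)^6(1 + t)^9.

1365

Coefficient of t^4 = Σ_{j} C(6,j)·C(9,4-j) for j from 0 to 4.
= 126 + 504 + 540 + 180 + 15 = 1365.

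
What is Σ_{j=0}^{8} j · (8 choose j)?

1024

Differentiating (1+x)^8 and setting x=1: Σ j·C(8,j) = 8·2^7 = 1024.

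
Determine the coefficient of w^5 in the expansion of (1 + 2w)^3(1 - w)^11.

-22

Coefficient of w^5 = Σ_{j} C(3,j)·2^j·C(11,5-j)·(-1)^(5-j) for j from 0 to 3.
= (-462) + 1980 + (-1980) + 440 = -22.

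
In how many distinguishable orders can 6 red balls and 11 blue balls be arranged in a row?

12376

Choose positions for the red balls: C(17,6) = 12376.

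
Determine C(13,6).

1716

C(13,6) = (13·12·11·10·9·8) / 6! = 1235520 / 720 = 1716.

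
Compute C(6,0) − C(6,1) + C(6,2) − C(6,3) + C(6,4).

The partial alternating sum Σ_{k=0}^{4} (−1)^k C(6,k) = (−1)^4 C(5,4) = 5.

5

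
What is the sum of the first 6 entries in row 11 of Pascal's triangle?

1 + 11 + 55 + 165 + 330 + 462 = 1024.

1024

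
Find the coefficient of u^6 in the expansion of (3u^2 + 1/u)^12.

General term: C(12,j)·(3u^2)^j·(1/u)^(12-j), with u-exponent 2j − 1(12−j) = 3j − 12.
Set 3j − 12 = 6: j = 6.
C(12,6) = 924; 3^6 = 729; 1^6 = 1.
Coefficient = 924 · 729 · 1 = 673596.

673596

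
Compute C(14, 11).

C(14,11) = C(14,3) by symmetry.
C(14,3) = (14·13·12) / 3! = 2184 / 6 = 364.

364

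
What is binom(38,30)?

C(38,30) = C(38,8) by symmetry.
C(38,8) = (38·37·36·35·34·33·32·31) / 8! = 1971788797440 / 40320 = 48903492.

48903492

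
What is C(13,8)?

1287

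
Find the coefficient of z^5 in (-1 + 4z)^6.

-6144

The general term is C(6,j)·(-1)^j·(4z)^(6-j); the z^5 term has j = 1.
C(6,1) = 6.
Coefficient = C(6,1) · (-1)^1 · 4^5 = 6 · (-1) · 1024 = -6144.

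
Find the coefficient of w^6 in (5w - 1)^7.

The general term is C(7,j)·(5w)^j·(-1)^(7-j); the w^6 term has j = 6.
C(7,6) = 7.
Coefficient = C(7,6) · 5^6 · (-1)^1 = 7 · 15625 · (-1) = -109375.

-109375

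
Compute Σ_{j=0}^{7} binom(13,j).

5812

1 + 13 + 78 + 286 + 715 + 1287 + 1716 + 1716 = 5812.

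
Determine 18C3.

816

C(18,3) = (18·17·16) / 3! = 4896 / 6 = 816.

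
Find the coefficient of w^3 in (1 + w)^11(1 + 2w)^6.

Coefficient of w^3 = Σ_{j} C(11,j)·1^j·C(6,3-j)·2^(3-j) for j from 0 to 3.
= 160 + 660 + 660 + 165 = 1645.

1645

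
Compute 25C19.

177100

C(25,19) = C(25,6) by symmetry.
C(25,6) = (25·24·23·22·21·20) / 6! = 127512000 / 720 = 177100.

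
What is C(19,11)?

C(19,11) = C(19,8) by symmetry.
C(19,8) = (19·18·17·16·15·14·13·12) / 8! = 3047466240 / 40320 = 75582.

75582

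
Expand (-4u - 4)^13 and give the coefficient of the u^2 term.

The general term is C(13,j)·(-4u)^j·(-4)^(13-j); the u^2 term has j = 2.
C(13,2) = 78.
Coefficient = C(13,2) · (-4)^2 · (-4)^11 = 78 · 16 · (-4194304) = -5234491392.

-5234491392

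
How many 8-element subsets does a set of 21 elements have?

C(21,8) = (21·20·19·18·17·16·15·14) / 8! = 8204716800 / 40320 = 203490.

203490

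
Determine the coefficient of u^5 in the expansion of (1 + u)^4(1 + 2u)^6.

Coefficient of u^5 = Σ_{j} C(4,j)·1^j·C(6,5-j)·2^(5-j) for j from 0 to 4.
= 192 + 960 + 960 + 240 + 12 = 2364.

2364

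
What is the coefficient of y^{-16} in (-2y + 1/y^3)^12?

-25344

General term: C(12,j)·(-2y)^j·(1/y^3)^(12-j), with y-exponent 1j − 3(12−j) = 4j − 36.
Set 4j − 36 = -16: j = 5.
C(12,5) = 792; (-2)^5 = -32; 1^7 = 1.
Coefficient = 792 · (-32) · 1 = -25344.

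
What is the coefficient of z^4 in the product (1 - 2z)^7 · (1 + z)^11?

120

Coefficient of z^4 = Σ_{j} C(7,j)·(-2)^j·C(11,4-j)·1^(4-j) for j from 0 to 4.
= 330 + (-2310) + 4620 + (-3080) + 560 = 120.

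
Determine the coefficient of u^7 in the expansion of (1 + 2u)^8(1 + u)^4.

23872

Coefficient of u^7 = Σ_{j} C(8,j)·2^j·C(4,7-j)·1^(7-j) for j from 3 to 7.
= 448 + 4480 + 10752 + 7168 + 1024 = 23872.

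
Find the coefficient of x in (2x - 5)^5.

6250

The general term is C(5,j)·(2x)^j·(-5)^(5-j); the x^1 term has j = 1.
C(5,1) = 5.
Coefficient = C(5,1) · 2^1 · (-5)^4 = 5 · 2 · 625 = 6250.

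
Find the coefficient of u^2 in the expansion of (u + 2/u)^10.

3360

General term: C(10,j)·(u)^j·(2/u)^(10-j), with u-exponent 1j − 1(10−j) = 2j − 10.
Set 2j − 10 = 2: j = 6.
C(10,6) = 210; 1^6 = 1; 2^4 = 16.
Coefficient = 210 · 1 · 16 = 3360.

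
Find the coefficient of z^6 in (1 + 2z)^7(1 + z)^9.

62608

Coefficient of z^6 = Σ_{j} C(7,j)·2^j·C(9,6-j)·1^(6-j) for j from 0 to 6.
= 84 + 1764 + 10584 + 23520 + 20160 + 6048 + 448 = 62608.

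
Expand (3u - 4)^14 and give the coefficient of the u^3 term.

-41221619712

The general term is C(14,j)·(3u)^j·(-4)^(14-j); the u^3 term has j = 3.
C(14,3) = 364.
Coefficient = C(14,3) · 3^3 · (-4)^11 = 364 · 27 · (-4194304) = -41221619712.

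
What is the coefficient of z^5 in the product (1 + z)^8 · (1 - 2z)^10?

672

Coefficient of z^5 = Σ_{j} C(8,j)·1^j·C(10,5-j)·(-2)^(5-j) for j from 0 to 5.
= (-8064) + 26880 + (-26880) + 10080 + (-1400) + 56 = 672.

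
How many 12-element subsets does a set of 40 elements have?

5586853480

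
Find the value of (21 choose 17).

C(21,17) = C(21,4) by symmetry.
C(21,4) = (21·20·19·18) / 4! = 143640 / 24 = 5985.

5985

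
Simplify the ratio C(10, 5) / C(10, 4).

C(n,k+1)/C(n,k) = (n−k)/(k+1) = (10−4)/(4+1) = 6/5.

6/5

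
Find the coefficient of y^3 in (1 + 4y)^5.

640

The general term is C(5,j)·(1)^j·(4y)^(5-j); the y^3 term has j = 2.
C(5,2) = 10.
Coefficient = C(5,2) · 4^3 = 10 · 64 = 640.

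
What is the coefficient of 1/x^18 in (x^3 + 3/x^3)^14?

General term: C(14,j)·(x^3)^j·(3/x^3)^(14-j), with x-exponent 3j − 3(14−j) = 6j − 42.
Set 6j − 42 = -18: j = 4.
C(14,4) = 1001; 1^4 = 1; 3^10 = 59049.
Coefficient = 1001 · 1 · 59049 = 59108049.

59108049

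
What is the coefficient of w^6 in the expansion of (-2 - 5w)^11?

The general term is C(11,j)·(-2)^j·(-5w)^(11-j); the w^6 term has j = 5.
C(11,5) = 462.
Coefficient = C(11,5) · (-2)^5 · (-5)^6 = 462 · (-32) · 15625 = -231000000.

-231000000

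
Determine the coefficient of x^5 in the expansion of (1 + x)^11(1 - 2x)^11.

198

Coefficient of x^5 = Σ_{j} C(11,j)·1^j·C(11,5-j)·(-2)^(5-j) for j from 0 to 5.
= (-14784) + 58080 + (-72600) + 36300 + (-7260) + 462 = 198.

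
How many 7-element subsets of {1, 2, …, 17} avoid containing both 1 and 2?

16445

All 7-subsets: C(17,7) = 19448. Those containing both fixed elements: C(15,5) = 3003.
19448 − 3003 = 16445.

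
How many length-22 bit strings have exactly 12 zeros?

646646

Choose the 12 positions: C(22,12) = 646646.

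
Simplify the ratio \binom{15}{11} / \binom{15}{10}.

C(n,k+1)/C(n,k) = (n−k)/(k+1) = (15−10)/(10+1) = 5/11.

5/11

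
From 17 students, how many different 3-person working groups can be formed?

This is C(17,3) = 680.

680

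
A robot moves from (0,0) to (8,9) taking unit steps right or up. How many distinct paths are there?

Each path is a sequence of 17 steps with 8 rights: C(17,8) = 24310.

24310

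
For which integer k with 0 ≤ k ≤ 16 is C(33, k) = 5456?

3

C(33,k) increases on 0 ≤ k ≤ 16. C(33,2) = 528 and C(33,3) = 5456, so k = 3.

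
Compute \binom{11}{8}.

C(11,8) = C(11,3) by symmetry.
C(11,3) = (11·10·9) / 3! = 990 / 6 = 165.

165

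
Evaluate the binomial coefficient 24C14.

1961256

C(24,14) = C(24,10) by symmetry.
C(24,10) = (24·23·22·21·20·19·18·17·16·15) / 10! = 7117005772800 / 3628800 = 1961256.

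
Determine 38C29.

163011640

C(38,29) = C(38,9) by symmetry.
C(38,9) = (38·37·36·35·34·33·32·31·30) / 9! = 59153663923200 / 362880 = 163011640.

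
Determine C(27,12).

17383860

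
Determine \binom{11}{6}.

C(11,6) = C(11,5) by symmetry.
C(11,5) = (11·10·9·8·7) / 5! = 55440 / 120 = 462.

462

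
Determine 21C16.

C(21,16) = C(21,5) by symmetry.
C(21,5) = (21·20·19·18·17) / 5! = 2441880 / 120 = 20349.

20349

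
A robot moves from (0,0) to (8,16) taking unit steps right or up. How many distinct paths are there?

735471

Each path is a sequence of 24 steps with 8 rights: C(24,8) = 735471.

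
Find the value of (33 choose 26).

C(33,26) = C(33,7) by symmetry.
C(33,7) = (33·32·31·30·29·28·27) / 7! = 21531121920 / 5040 = 4272048.

4272048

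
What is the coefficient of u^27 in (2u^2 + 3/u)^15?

737280

General term: C(15,j)·(2u^2)^j·(3/u)^(15-j), with u-exponent 2j − 1(15−j) = 3j − 15.
Set 3j − 15 = 27: j = 14.
C(15,14) = 15; 2^14 = 16384; 3^1 = 3.
Coefficient = 15 · 16384 · 3 = 737280.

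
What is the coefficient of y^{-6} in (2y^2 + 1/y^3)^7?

280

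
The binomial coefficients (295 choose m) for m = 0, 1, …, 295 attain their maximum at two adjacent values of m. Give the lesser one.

147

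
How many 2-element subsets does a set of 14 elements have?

C(14,2) = (14·13) / 2! = 182 / 2 = 91.

91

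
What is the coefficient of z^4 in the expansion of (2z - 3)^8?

90720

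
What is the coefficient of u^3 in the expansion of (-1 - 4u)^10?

The general term is C(10,j)·(-1)^j·(-4u)^(10-j); the u^3 term has j = 7.
C(10,7) = 120.
Coefficient = C(10,7) · (-1)^7 · (-4)^3 = 120 · (-1) · (-64) = 7680.

7680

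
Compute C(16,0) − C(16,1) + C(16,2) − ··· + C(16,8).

The partial alternating sum Σ_{k=0}^{8} (−1)^k C(16,k) = (−1)^8 C(15,8) = 6435.

6435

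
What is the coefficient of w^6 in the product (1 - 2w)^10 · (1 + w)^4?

-2316

Coefficient of w^6 = Σ_{j} C(10,j)·(-2)^j·C(4,6-j)·1^(6-j) for j from 2 to 6.
= 180 + (-3840) + 20160 + (-32256) + 13440 = -2316.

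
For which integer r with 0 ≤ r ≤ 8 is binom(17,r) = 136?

C(17,r) increases on 0 ≤ r ≤ 8. C(17,1) = 17 and C(17,2) = 136, so r = 2.

2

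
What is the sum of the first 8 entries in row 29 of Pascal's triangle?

2182396

1 + 29 + 406 + 3654 + 23751 + 118755 + 475020 + 1560780 = 2182396.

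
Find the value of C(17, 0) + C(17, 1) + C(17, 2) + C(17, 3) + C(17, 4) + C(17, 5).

1 + 17 + 136 + 680 + 2380 + 6188 = 9402.

9402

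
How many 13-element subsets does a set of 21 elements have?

203490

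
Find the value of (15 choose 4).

1365

C(15,4) = (15·14·13·12) / 4! = 32760 / 24 = 1365.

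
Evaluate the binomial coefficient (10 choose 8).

C(10,8) = C(10,2) by symmetry.
C(10,2) = (10·9) / 2! = 90 / 2 = 45.

45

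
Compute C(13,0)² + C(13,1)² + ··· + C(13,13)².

By Vandermonde's identity, Σ C(13,j)² = C(26,13) = 10400600.

10400600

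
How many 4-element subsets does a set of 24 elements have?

C(24,4) = (24·23·22·21) / 4! = 255024 / 24 = 10626.

10626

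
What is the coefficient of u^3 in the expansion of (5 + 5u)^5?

The general term is C(5,j)·(5)^j·(5u)^(5-j); the u^3 term has j = 2.
C(5,2) = 10.
Coefficient = C(5,2) · 5^2 · 5^3 = 10 · 25 · 125 = 31250.

31250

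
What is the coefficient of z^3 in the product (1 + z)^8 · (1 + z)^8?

560

Coefficient of z^3 = Σ_{j} C(8,j)·C(8,3-j) for j from 0 to 3.
= 56 + 224 + 224 + 56 = 560.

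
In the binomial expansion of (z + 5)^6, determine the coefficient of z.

18750

The general term is C(6,j)·(z)^j·(5)^(6-j); the z^1 term has j = 1.
C(6,1) = 6.
Coefficient = C(6,1) · 5^5 = 6 · 3125 = 18750.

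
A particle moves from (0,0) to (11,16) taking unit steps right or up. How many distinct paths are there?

13037895

Each path is a sequence of 27 steps with 11 rights: C(27,11) = 13037895.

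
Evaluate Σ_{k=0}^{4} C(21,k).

7547

1 + 21 + 210 + 1330 + 5985 = 7547.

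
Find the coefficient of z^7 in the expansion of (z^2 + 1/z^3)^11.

165

General term: C(11,j)·(z^2)^j·(1/z^3)^(11-j), with z-exponent 2j − 3(11−j) = 5j − 33.
Set 5j − 33 = 7: j = 8.
C(11,8) = 165; 1^8 = 1; 1^3 = 1.
Coefficient = 165 · 1 · 1 = 165.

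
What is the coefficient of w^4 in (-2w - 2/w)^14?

32800768

General term: C(14,j)·(-2w)^j·(-2/w)^(14-j), with w-exponent 1j − 1(14−j) = 2j − 14.
Set 2j − 14 = 4: j = 9.
C(14,9) = 2002; (-2)^9 = -512; (-2)^5 = -32.
Coefficient = 2002 · (-512) · (-32) = 32800768.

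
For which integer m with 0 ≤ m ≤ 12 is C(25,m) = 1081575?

C(25,m) increases on 0 ≤ m ≤ 12. C(25,7) = 480700 and C(25,8) = 1081575, so m = 8.

8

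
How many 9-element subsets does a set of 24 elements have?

1307504

C(24,9) = (24·23·22·21·20·19·18·17·16) / 9! = 474467051520 / 362880 = 1307504.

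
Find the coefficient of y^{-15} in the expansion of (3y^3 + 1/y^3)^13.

General term: C(13,j)·(3y^3)^j·(1/y^3)^(13-j), with y-exponent 3j − 3(13−j) = 6j − 39.
Set 6j − 39 = -15: j = 4.
C(13,4) = 715; 3^4 = 81; 1^9 = 1.
Coefficient = 715 · 81 · 1 = 57915.

57915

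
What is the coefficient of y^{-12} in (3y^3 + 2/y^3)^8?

General term: C(8,j)·(3y^3)^j·(2/y^3)^(8-j), with y-exponent 3j − 3(8−j) = 6j − 24.
Set 6j − 24 = -12: j = 2.
C(8,2) = 28; 3^2 = 9; 2^6 = 64.
Coefficient = 28 · 9 · 64 = 16128.

16128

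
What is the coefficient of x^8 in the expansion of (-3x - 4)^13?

The general term is C(13,j)·(-3x)^j·(-4)^(13-j); the x^8 term has j = 8.
C(13,8) = 1287.
Coefficient = C(13,8) · (-3)^8 · (-4)^5 = 1287 · 6561 · (-1024) = -8646663168.

-8646663168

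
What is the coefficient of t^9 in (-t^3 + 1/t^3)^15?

General term: C(15,j)·(-t^3)^j·(1/t^3)^(15-j), with t-exponent 3j − 3(15−j) = 6j − 45.
Set 6j − 45 = 9: j = 9.
C(15,9) = 5005; (-1)^9 = -1; 1^6 = 1.
Coefficient = 5005 · (-1) · 1 = -5005.

-5005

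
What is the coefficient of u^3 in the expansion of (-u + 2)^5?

-40

The general term is C(5,j)·(-u)^j·(2)^(5-j); the u^3 term has j = 3.
C(5,3) = 10.
Coefficient = C(5,3) · (-1)^3 · 2^2 = 10 · (-1) · 4 = -40.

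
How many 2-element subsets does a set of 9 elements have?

36

C(9,2) = (9·8) / 2! = 72 / 2 = 36.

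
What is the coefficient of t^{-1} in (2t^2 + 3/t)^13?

225173520

General term: C(13,j)·(2t^2)^j·(3/t)^(13-j), with t-exponent 2j − 1(13−j) = 3j − 13.
Set 3j − 13 = -1: j = 4.
C(13,4) = 715; 2^4 = 16; 3^9 = 19683.
Coefficient = 715 · 16 · 19683 = 225173520.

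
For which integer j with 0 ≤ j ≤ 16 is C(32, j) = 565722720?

15

C(32,j) increases on 0 ≤ j ≤ 16. C(32,14) = 471435600 and C(32,15) = 565722720, so j = 15.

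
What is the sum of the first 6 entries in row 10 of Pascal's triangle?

1 + 10 + 45 + 120 + 210 + 252 = 638.

638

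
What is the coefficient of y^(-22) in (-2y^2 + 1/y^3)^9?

General term: C(9,j)·(-2y^2)^j·(1/y^3)^(9-j), with y-exponent 2j − 3(9−j) = 5j − 27.
Set 5j − 27 = -22: j = 1.
C(9,1) = 9; (-2)^1 = -2; 1^8 = 1.
Coefficient = 9 · (-2) · 1 = -18.

-18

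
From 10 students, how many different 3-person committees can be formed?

This is C(10,3) = 120.

120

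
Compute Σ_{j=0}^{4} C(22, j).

9109

1 + 22 + 231 + 1540 + 7315 = 9109.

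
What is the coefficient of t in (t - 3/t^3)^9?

324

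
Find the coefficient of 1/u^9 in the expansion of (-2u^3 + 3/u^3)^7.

General term: C(7,j)·(-2u^3)^j·(3/u^3)^(7-j), with u-exponent 3j − 3(7−j) = 6j − 21.
Set 6j − 21 = -9: j = 2.
C(7,2) = 21; (-2)^2 = 4; 3^5 = 243.
Coefficient = 21 · 4 · 243 = 20412.

20412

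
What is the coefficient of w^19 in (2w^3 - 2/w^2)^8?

General term: C(8,j)·(2w^3)^j·(-2/w^2)^(8-j), with w-exponent 3j − 2(8−j) = 5j − 16.
Set 5j − 16 = 19: j = 7.
C(8,7) = 8; 2^7 = 128; (-2)^1 = -2.
Coefficient = 8 · 128 · (-2) = -2048.

-2048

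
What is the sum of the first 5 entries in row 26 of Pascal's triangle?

17902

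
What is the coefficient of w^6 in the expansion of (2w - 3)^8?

16128

The general term is C(8,j)·(2w)^j·(-3)^(8-j); the w^6 term has j = 6.
C(8,6) = 28.
Coefficient = C(8,6) · 2^6 · (-3)^2 = 28 · 64 · 9 = 16128.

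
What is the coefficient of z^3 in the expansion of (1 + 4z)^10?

7680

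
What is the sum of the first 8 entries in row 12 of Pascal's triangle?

1 + 12 + 66 + 220 + 495 + 792 + 924 + 792 = 3302.

3302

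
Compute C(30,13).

C(30,13) = (30·29·28·27·26·25·24·23·22·21·20·19·18) / 13! = 745747076954880000 / 6227020800 = 119759850.

119759850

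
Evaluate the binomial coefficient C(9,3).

84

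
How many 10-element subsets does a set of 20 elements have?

184756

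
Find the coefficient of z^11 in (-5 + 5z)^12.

The general term is C(12,j)·(-5)^j·(5z)^(12-j); the z^11 term has j = 1.
C(12,1) = 12.
Coefficient = C(12,1) · (-5)^1 · 5^11 = 12 · (-5) · 48828125 = -2929687500.

-2929687500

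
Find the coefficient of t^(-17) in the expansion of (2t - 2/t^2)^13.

2342912

General term: C(13,j)·(2t)^j·(-2/t^2)^(13-j), with t-exponent 1j − 2(13−j) = 3j − 26.
Set 3j − 26 = -17: j = 3.
C(13,3) = 286; 2^3 = 8; (-2)^10 = 1024.
Coefficient = 286 · 8 · 1024 = 2342912.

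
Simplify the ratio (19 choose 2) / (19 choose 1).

C(n,k+1)/C(n,k) = (n−k)/(k+1) = (19−1)/(1+1) = 18/2 = 9.

9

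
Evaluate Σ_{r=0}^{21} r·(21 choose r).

22020096

Since r·C(21,r) = 21·C(20,r−1), the sum is 21·2^20 = 21·1048576 = 22020096.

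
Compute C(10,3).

120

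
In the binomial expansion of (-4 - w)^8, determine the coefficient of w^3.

57344

The general term is C(8,j)·(-4)^j·(-w)^(8-j); the w^3 term has j = 5.
C(8,5) = 56.
Coefficient = C(8,5) · (-4)^5 · (-1)^3 = 56 · (-1024) · (-1) = 57344.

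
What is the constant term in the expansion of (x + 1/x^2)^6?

15

General term: C(6,j)·(x)^j·(1/x^2)^(6-j), with x-exponent 1j − 2(6−j) = 3j − 12.
Set 3j − 12 = 0: j = 4.
C(6,4) = 15; 1^4 = 1; 1^2 = 1.
Coefficient = 15 · 1 · 1 = 15.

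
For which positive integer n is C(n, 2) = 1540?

n(n−1)/2 = 1540 ⇒ n(n−1) = 3080. Since 56·55 = 3080, n = 56.

56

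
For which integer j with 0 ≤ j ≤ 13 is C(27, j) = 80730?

5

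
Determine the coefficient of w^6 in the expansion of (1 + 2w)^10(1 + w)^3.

48672

Coefficient of w^6 = Σ_{j} C(10,j)·2^j·C(3,6-j)·1^(6-j) for j from 3 to 6.
= 960 + 10080 + 24192 + 13440 = 48672.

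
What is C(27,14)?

C(27,14) = C(27,13) by symmetry.
C(27,13) = (27·26·25·24·23·22·21·20·19·18·17·16·15) / 13! = 124903451312640000 / 6227020800 = 20058300.

20058300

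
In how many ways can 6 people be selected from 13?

This is C(13,6) = 1716.

1716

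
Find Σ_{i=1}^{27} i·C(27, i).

1811939328

Differentiating (1+x)^27 and setting x=1: Σ i·C(27,i) = 27·2^26 = 1811939328.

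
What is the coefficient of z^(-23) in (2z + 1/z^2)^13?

General term: C(13,j)·(2z)^j·(1/z^2)^(13-j), with z-exponent 1j − 2(13−j) = 3j − 26.
Set 3j − 26 = -23: j = 1.
C(13,1) = 13; 2^1 = 2; 1^12 = 1.
Coefficient = 13 · 2 · 1 = 26.

26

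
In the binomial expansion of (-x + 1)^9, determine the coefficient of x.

The general term is C(9,j)·(-x)^j·(1)^(9-j); the x^1 term has j = 1.
C(9,1) = 9.
Coefficient = C(9,1) · (-1)^1 = 9 · (-1) = -9.

-9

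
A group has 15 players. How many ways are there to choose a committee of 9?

5005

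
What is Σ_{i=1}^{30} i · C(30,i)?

16106127360

Differentiating (1+x)^30 and setting x=1: Σ i·C(30,i) = 30·2^29 = 16106127360.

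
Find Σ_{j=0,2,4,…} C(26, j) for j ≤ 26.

33554432

Half of (1+1)^26 + (1−1)^26 gives the even-index sum: 2^25 = 33554432.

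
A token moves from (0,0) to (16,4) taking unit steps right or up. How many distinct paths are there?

4845

Each path is a sequence of 20 steps with 16 rights: C(20,16) = 4845.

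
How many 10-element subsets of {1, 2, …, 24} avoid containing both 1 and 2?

All 10-subsets: C(24,10) = 1961256. Those containing both fixed elements: C(22,8) = 319770.
1961256 − 319770 = 1641486.

1641486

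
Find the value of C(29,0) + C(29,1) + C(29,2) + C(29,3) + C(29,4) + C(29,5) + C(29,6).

621616

1 + 29 + 406 + 3654 + 23751 + 118755 + 475020 = 621616.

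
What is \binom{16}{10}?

8008

C(16,10) = C(16,6) by symmetry.
C(16,6) = (16·15·14·13·12·11) / 6! = 5765760 / 720 = 8008.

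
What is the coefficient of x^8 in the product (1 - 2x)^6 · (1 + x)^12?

495

Coefficient of x^8 = Σ_{j} C(6,j)·(-2)^j·C(12,8-j)·1^(8-j) for j from 0 to 6.
= 495 + (-9504) + 55440 + (-126720) + 118800 + (-42240) + 4224 = 495.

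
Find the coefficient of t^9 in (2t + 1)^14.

1025024

The general term is C(14,j)·(2t)^j·(1)^(14-j); the t^9 term has j = 9.
C(14,9) = 2002.
Coefficient = C(14,9) · 2^9 = 2002 · 512 = 1025024.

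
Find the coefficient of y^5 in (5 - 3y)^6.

The general term is C(6,j)·(5)^j·(-3y)^(6-j); the y^5 term has j = 1.
C(6,1) = 6.
Coefficient = C(6,1) · 5^1 · (-3)^5 = 6 · 5 · (-243) = -7290.

-7290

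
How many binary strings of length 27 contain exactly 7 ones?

Choose the 7 positions: C(27,7) = 888030.

888030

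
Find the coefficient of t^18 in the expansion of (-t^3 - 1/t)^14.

3003

General term: C(14,j)·(-t^3)^j·(-1/t)^(14-j), with t-exponent 3j − 1(14−j) = 4j − 14.
Set 4j − 14 = 18: j = 8.
C(14,8) = 3003; (-1)^8 = 1; (-1)^6 = 1.
Coefficient = 3003 · 1 · 1 = 3003.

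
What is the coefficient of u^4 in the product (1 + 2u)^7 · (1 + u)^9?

7406

Coefficient of u^4 = Σ_{j} C(7,j)·2^j·C(9,4-j)·1^(4-j) for j from 0 to 4.
= 126 + 1176 + 3024 + 2520 + 560 = 7406.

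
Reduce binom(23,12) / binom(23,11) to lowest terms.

1

C(n,k+1)/C(n,k) = (n−k)/(k+1) = (23−11)/(11+1) = 12/12 = 1.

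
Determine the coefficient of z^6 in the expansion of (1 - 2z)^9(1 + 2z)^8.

-3584

Coefficient of z^6 = Σ_{j} C(9,j)·(-2)^j·C(8,6-j)·2^(6-j) for j from 0 to 6.
= 1792 + (-32256) + 161280 + (-301056) + 225792 + (-64512) + 5376 = -3584.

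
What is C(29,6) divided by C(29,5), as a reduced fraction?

4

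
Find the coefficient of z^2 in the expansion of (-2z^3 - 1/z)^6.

60

General term: C(6,j)·(-2z^3)^j·(-1/z)^(6-j), with z-exponent 3j − 1(6−j) = 4j − 6.
Set 4j − 6 = 2: j = 2.
C(6,2) = 15; (-2)^2 = 4; (-1)^4 = 1.
Coefficient = 15 · 4 · 1 = 60.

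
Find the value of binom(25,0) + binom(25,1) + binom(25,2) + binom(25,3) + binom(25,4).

15276

1 + 25 + 300 + 2300 + 12650 = 15276.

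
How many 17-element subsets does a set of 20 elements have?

C(20,17) = C(20,3) by symmetry.
C(20,3) = (20·19·18) / 3! = 6840 / 6 = 1140.

1140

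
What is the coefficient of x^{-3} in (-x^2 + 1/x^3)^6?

-20

General term: C(6,j)·(-x^2)^j·(1/x^3)^(6-j), with x-exponent 2j − 3(6−j) = 5j − 18.
Set 5j − 18 = -3: j = 3.
C(6,3) = 20; (-1)^3 = -1; 1^3 = 1.
Coefficient = 20 · (-1) · 1 = -20.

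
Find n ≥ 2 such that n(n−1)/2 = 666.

37

n(n−1)/2 = 666 ⇒ n(n−1) = 1332. Since 37·36 = 1332, n = 37.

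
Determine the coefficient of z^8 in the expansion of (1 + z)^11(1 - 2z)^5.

-495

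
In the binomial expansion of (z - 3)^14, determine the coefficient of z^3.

-64481508

The general term is C(14,j)·(z)^j·(-3)^(14-j); the z^3 term has j = 3.
C(14,3) = 364.
Coefficient = C(14,3) · (-3)^11 = 364 · (-177147) = -64481508.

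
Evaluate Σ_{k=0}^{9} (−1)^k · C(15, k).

-2002

The partial alternating sum Σ_{k=0}^{9} (−1)^k C(15,k) = (−1)^9 C(14,9) = -2002.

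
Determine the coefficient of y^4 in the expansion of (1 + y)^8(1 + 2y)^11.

23302

Coefficient of y^4 = Σ_{j} C(8,j)·1^j·C(11,4-j)·2^(4-j) for j from 0 to 4.
= 5280 + 10560 + 6160 + 1232 + 70 = 23302.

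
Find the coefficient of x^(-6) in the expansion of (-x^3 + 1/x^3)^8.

General term: C(8,j)·(-x^3)^j·(1/x^3)^(8-j), with x-exponent 3j − 3(8−j) = 6j − 24.
Set 6j − 24 = -6: j = 3.
C(8,3) = 56; (-1)^3 = -1; 1^5 = 1.
Coefficient = 56 · (-1) · 1 = -56.

-56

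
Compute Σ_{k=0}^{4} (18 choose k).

1 + 18 + 153 + 816 + 3060 = 4048.

4048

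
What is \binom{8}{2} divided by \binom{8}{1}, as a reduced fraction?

7/2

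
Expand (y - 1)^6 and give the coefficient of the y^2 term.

15

The general term is C(6,j)·(y)^j·(-1)^(6-j); the y^2 term has j = 2.
C(6,2) = 15.
Coefficient = C(6,2) = 15.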